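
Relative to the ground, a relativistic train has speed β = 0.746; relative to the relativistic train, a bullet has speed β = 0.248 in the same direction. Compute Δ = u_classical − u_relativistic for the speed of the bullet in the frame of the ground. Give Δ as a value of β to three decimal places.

Δ = 0.155

Galilean: u_cl = 0.248 + 0.746 = 0.9940.
Relativistic: u_rel = (0.248 + 0.746) / (1 + 0.248·0.746) = 0.9940/1.1850 = 0.8388.
Δ = 0.9940 − 0.8388 = 0.1552.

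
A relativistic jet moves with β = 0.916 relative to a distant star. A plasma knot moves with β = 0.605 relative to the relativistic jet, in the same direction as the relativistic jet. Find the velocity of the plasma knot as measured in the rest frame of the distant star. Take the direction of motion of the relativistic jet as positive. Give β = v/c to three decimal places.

β = 0.979

With v = 0.916 and u' = 0.605 (in units of c),
u = (u' + v)/(1 + u'v/c²):
u = (0.605 + 0.916) / (1 + 0.605·0.916) = 1.5210/1.5542 = 0.9787
(Galilean addition would give +1.521c, exceeding c.)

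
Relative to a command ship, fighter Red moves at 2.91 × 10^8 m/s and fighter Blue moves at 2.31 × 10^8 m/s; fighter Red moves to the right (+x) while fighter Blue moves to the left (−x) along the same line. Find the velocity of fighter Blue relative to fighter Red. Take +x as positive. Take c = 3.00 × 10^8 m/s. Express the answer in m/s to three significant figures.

β_A = 0.970, β_B = -0.770 (dividing each by c = 3.00 × 10^8 m/s).
Transform to A's frame with the inverse velocity-addition law: u' = (u − v)/(1 − uv/c²), taking u = β_B and v = β_A.
u' = (-0.770 − 0.970) / (1 − (0.970)(-0.770)) = -1.7400/1.7469 = -0.9961.
u' = -0.9961 × 3.00 × 10^8 m/s.

-2.99 × 10^8 m/s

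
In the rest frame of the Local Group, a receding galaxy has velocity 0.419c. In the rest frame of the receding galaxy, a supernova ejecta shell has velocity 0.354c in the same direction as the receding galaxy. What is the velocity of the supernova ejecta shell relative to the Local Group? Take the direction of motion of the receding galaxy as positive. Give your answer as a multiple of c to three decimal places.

0.673c

With v = 0.419 and u' = 0.354 (in units of c),
u = (u' + v)/(1 + u'v/c²):
u = (0.354 + 0.419) / (1 + 0.354·0.419) = 0.7730/1.1483 = 0.6732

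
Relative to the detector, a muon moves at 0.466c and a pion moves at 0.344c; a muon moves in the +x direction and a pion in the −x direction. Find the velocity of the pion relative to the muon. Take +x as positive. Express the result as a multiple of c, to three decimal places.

β_A = 0.466, β_B = -0.344.
Transform to A's frame with the inverse velocity-addition law: u' = (u − v)/(1 − uv/c²), taking u = β_B and v = β_A.
u' = (-0.344 − 0.466) / (1 − (0.466)(-0.344)) = -0.8100/1.1603 = -0.6981.

-0.698c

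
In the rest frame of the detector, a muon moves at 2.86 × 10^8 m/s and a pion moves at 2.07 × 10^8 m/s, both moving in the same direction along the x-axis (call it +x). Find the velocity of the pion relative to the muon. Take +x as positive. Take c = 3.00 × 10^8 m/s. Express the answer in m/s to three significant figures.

β_A = 0.953, β_B = 0.690 (dividing each by c = 3.00 × 10^8 m/s).
Transform to A's frame with the inverse velocity-addition law: u' = (u − v)/(1 − uv/c²), taking u = β_B and v = β_A.
u' = (0.690 − 0.953) / (1 − (0.953)(0.690)) = -0.2633/0.3422 = -0.7695.
u' = -0.7695 × 3.00 × 10^8 m/s.

-2.31 × 10^8 m/s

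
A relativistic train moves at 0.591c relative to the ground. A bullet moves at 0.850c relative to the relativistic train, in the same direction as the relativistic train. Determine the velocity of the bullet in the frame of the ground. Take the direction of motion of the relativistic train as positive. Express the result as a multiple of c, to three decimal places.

With v = 0.591 and u' = 0.850 (in units of c),
u = (u' + v)/(1 + u'v/c²):
u = (0.850 + 0.591) / (1 + 0.850·0.591) = 1.4410/1.5024 = 0.9592
(Galilean addition would give +1.441c, exceeding c.)

0.959c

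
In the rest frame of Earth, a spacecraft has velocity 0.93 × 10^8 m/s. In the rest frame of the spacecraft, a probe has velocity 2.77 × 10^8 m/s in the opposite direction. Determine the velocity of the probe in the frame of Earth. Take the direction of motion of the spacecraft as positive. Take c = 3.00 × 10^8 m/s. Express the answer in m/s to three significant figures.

In units of c (dividing by 3.00 × 10^8 m/s): v = 0.310, u' = -0.923.
u = (u' + v)/(1 + u'v/c²):
u = (-0.923 + 0.310) / (1 + (-0.923)·0.310) = -0.6133/0.7138 = -0.8593
Converting back: u = -0.8593 × 3.00 × 10^8 m/s.

-2.58 × 10^8 m/s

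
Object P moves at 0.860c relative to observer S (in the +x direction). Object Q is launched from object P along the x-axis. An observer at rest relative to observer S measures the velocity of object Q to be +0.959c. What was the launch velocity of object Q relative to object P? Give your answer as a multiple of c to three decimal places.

Invert the composition law: u' = (u − v)/(1 − uv/c²).
u' = (0.959 − 0.860) / (1 − (0.959)(0.860)) = 0.0990/0.1753 = 0.5649.

+0.565c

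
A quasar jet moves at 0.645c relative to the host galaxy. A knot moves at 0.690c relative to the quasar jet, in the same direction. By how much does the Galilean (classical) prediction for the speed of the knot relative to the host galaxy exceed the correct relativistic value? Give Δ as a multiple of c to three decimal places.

Δ = 0.411c

Galilean: u_cl = 0.690 + 0.645 = 1.3350.
Relativistic: u_rel = (0.690 + 0.645) / (1 + 0.690·0.645) = 1.3350/1.4450 = 0.9238.
Δ = 1.3350 − 0.9238 = 0.4112.
(The classical prediction exceeds c; the relativistic result does not.)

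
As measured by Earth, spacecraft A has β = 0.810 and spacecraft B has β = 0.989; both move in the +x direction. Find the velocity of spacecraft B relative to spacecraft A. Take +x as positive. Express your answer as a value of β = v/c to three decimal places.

β_A = 0.810, β_B = 0.989.
Transform to A's frame with the inverse velocity-addition law: u' = (u − v)/(1 − uv/c²), taking u = β_B and v = β_A.
u' = (0.989 − 0.810) / (1 − (0.810)(0.989)) = 0.1790/0.1989 = 0.8999.

β = +0.900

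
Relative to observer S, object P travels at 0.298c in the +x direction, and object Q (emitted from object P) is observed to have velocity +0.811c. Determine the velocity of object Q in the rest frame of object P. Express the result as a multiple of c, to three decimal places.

Invert the composition law: u' = (u − v)/(1 − uv/c²).
u' = (0.811 − 0.298) / (1 − (0.811)(0.298)) = 0.5130/0.7583 = 0.6765.

+0.676c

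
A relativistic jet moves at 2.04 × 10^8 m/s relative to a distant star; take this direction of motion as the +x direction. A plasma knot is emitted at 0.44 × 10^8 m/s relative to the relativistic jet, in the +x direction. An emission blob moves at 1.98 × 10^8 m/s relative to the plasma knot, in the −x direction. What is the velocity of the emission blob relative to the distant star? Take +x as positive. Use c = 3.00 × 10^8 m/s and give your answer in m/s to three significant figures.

+5.46 × 10^7 m/s

Apply u = (u' + v)/(1 + u'v/c²) successively, working outward toward the distant star.
(Dividing each given speed by c = 3.00 × 10^8 m/s to work in units of c.)
Start: velocity of the relativistic jet relative to the distant star = 0.6800c.
Compose with the plasma knot (u' = 0.147 in the relativistic jet frame): u_1 = (0.147 + 0.680) / (1 + 0.147·0.680) = 0.8267/1.0997 = 0.7517.
Compose with the emission blob (u' = -0.660 in the plasma knot frame): u_2 = (-0.660 + 0.752) / (1 + (-0.660)·0.752) = 0.0917/0.5039 = 0.1820.
So u = 0.1820 × 3.00 × 10^8 m/s.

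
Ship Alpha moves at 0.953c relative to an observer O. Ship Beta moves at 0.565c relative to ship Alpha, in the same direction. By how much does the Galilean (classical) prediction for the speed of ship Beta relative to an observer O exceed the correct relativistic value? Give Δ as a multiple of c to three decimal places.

Δ = 0.531c

Galilean: u_cl = 0.565 + 0.953 = 1.5180.
Relativistic: u_rel = (0.565 + 0.953) / (1 + 0.565·0.953) = 1.5180/1.5384 = 0.9867.
Δ = 1.5180 − 0.9867 = 0.5313.
(The classical prediction exceeds c; the relativistic result does not.)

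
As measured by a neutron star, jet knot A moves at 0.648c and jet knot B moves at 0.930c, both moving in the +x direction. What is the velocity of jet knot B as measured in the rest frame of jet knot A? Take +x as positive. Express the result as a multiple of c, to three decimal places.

β_A = 0.648, β_B = 0.930.
Transform to A's frame with the inverse velocity-addition law: u' = (u − v)/(1 − uv/c²), taking u = β_B and v = β_A.
u' = (0.930 − 0.648) / (1 − (0.648)(0.930)) = 0.2820/0.3974 = 0.7097.

+0.710c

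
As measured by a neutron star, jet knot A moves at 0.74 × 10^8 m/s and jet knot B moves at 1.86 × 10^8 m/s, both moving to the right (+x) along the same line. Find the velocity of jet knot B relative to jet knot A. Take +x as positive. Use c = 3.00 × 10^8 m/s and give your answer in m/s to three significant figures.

+1.32 × 10^8 m/s

β_A = 0.247, β_B = 0.620 (dividing each by c = 3.00 × 10^8 m/s).
Transform to A's frame with the inverse velocity-addition law: u' = (u − v)/(1 − uv/c²), taking u = β_B and v = β_A.
u' = (0.620 − 0.247) / (1 − (0.247)(0.620)) = 0.3733/0.8471 = 0.4407.
u' = 0.4407 × 3.00 × 10^8 m/s.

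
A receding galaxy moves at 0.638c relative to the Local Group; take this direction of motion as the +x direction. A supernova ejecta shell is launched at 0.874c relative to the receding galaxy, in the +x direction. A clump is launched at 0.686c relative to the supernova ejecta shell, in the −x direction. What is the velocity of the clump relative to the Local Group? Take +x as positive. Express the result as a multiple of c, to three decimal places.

Apply u = (u' + v)/(1 + u'v/c²) successively, working outward toward the Local Group.
Start: velocity of the receding galaxy relative to the Local Group = 0.6380c.
Compose with the supernova ejecta shell (u' = 0.874 in the receding galaxy frame): u_1 = (0.874 + 0.638) / (1 + 0.874·0.638) = 1.5120/1.5576 = 0.9707.
Compose with the clump (u' = -0.686 in the supernova ejecta shell frame): u_2 = (-0.686 + 0.971) / (1 + (-0.686)·0.971) = 0.2847/0.3341 = 0.8522.

+0.852c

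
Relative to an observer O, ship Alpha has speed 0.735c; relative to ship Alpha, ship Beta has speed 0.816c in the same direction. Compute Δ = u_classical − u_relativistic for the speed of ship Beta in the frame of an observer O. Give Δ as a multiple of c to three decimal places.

Δ = 0.581c

Galilean: u_cl = 0.816 + 0.735 = 1.5510.
Relativistic: u_rel = (0.816 + 0.735) / (1 + 0.816·0.735) = 1.5510/1.5998 = 0.9695.
Δ = 1.5510 − 0.9695 = 0.5815.
(The classical prediction exceeds c; the relativistic result does not.)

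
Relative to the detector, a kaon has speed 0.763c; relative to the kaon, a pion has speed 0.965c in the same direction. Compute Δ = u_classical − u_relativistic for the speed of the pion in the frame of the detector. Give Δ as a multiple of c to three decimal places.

Galilean: u_cl = 0.965 + 0.763 = 1.7280.
Relativistic: u_rel = (0.965 + 0.763) / (1 + 0.965·0.763) = 1.7280/1.7363 = 0.9952.
Δ = 1.7280 − 0.9952 = 0.7328.
(The classical prediction exceeds c; the relativistic result does not.)

Δ = 0.733c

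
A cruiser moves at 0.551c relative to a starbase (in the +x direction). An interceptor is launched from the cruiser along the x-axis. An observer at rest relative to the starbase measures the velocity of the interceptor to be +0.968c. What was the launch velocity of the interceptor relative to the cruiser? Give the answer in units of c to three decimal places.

+0.894c

Invert the composition law: u' = (u − v)/(1 − uv/c²).
u' = (0.968 − 0.551) / (1 − (0.968)(0.551)) = 0.4170/0.4666 = 0.8936.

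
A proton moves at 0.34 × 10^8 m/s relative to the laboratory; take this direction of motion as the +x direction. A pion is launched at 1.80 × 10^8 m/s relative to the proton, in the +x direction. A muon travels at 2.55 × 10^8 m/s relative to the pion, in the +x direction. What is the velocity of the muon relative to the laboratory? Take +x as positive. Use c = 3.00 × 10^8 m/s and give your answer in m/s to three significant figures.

2.90 × 10^8 m/s

Apply u = (u' + v)/(1 + u'v/c²) successively, working outward toward the laboratory.
(Dividing each given speed by c = 3.00 × 10^8 m/s to work in units of c.)
Start: velocity of the proton relative to the laboratory = 0.1133c.
Compose with the pion (u' = 0.600 in the proton frame): u_1 = (0.600 + 0.113) / (1 + 0.600·0.113) = 0.7133/1.0680 = 0.6679.
Compose with the muon (u' = 0.850 in the pion frame): u_2 = (0.850 + 0.668) / (1 + 0.850·0.668) = 1.5179/1.5677 = 0.9682.
So u = 0.9682 × 3.00 × 10^8 m/s.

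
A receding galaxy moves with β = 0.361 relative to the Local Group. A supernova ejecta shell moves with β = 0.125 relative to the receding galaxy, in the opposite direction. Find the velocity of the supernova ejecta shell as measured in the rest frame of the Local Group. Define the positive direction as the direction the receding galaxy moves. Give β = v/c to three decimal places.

With v = 0.361 and u' = -0.125 (in units of c),
u = (u' + v)/(1 + u'v/c²):
u = (-0.125 + 0.361) / (1 + (-0.125)·0.361) = 0.2360/0.9549 = 0.2472

β = +0.247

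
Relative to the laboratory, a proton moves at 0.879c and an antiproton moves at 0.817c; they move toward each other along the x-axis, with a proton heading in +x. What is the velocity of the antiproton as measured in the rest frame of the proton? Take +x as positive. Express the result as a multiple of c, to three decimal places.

-0.987c

β_A = 0.879, β_B = -0.817.
Transform to A's frame with the inverse velocity-addition law: u' = (u − v)/(1 − uv/c²), taking u = β_B and v = β_A.
u' = (-0.817 − 0.879) / (1 − (0.879)(-0.817)) = -1.6960/1.7181 = -0.9871.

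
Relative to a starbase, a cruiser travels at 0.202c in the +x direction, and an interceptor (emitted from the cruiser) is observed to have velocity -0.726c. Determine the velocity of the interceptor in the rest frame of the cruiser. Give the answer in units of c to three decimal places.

-0.809c

Invert the composition law: u' = (u − v)/(1 − uv/c²).
u' = (-0.726 − 0.202) / (1 − (-0.726)(0.202)) = -0.9280/1.1467 = -0.8093.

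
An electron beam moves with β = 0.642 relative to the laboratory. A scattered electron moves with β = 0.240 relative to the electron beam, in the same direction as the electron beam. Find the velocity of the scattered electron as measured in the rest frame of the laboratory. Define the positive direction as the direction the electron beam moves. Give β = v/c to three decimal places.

With v = 0.642 and u' = 0.240 (in units of c),
u = (u' + v)/(1 + u'v/c²):
u = (0.240 + 0.642) / (1 + 0.240·0.642) = 0.8820/1.1541 = 0.7642
(Galilean addition would give +0.882c.)

β = 0.764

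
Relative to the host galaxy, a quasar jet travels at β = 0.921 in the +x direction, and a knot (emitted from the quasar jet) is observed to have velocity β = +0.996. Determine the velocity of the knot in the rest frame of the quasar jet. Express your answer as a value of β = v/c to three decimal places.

Invert the composition law: u' = (u − v)/(1 − uv/c²).
u' = (0.996 − 0.921) / (1 − (0.996)(0.921)) = 0.0750/0.0827 = 0.9071.

β = +0.907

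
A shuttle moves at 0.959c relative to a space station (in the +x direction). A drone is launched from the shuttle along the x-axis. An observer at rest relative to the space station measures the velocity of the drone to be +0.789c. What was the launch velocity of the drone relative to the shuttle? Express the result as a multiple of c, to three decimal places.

-0.699c

Invert the composition law: u' = (u − v)/(1 − uv/c²).
u' = (0.789 − 0.959) / (1 − (0.789)(0.959)) = -0.1700/0.2433 = -0.6986.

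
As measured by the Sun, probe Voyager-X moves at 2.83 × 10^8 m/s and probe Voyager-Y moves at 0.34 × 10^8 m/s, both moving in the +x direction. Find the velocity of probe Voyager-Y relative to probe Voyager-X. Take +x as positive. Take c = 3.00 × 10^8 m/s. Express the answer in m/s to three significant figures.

-2.79 × 10^8 m/s

β_A = 0.943, β_B = 0.113 (dividing each by c = 3.00 × 10^8 m/s).
Transform to A's frame with the inverse velocity-addition law: u' = (u − v)/(1 − uv/c²), taking u = β_B and v = β_A.
u' = (0.113 − 0.943) / (1 − (0.943)(0.113)) = -0.8300/0.8931 = -0.9294.
u' = -0.9294 × 3.00 × 10^8 m/s.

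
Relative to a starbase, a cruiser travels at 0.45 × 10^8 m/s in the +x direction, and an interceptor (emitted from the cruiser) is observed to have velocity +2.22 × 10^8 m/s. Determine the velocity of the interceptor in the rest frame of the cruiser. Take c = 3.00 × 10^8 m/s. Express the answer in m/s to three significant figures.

+1.99 × 10^8 m/s

v = 0.150c, u = 0.740c.
Invert the composition law: u' = (u − v)/(1 − uv/c²).
u' = (0.740 − 0.150) / (1 − (0.740)(0.150)) = 0.5900/0.8890 = 0.6637.
u' = 0.6637 × 3.00 × 10^8 m/s.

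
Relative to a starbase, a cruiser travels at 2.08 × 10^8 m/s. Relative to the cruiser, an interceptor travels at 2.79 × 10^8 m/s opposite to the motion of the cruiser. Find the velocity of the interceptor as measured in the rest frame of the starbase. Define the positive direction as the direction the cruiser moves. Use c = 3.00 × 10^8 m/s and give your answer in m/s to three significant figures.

In units of c (dividing by 3.00 × 10^8 m/s): v = 0.693, u' = -0.930.
u = (u' + v)/(1 + u'v/c²):
u = (-0.930 + 0.693) / (1 + (-0.930)·0.693) = -0.2367/0.3552 = -0.6663
(Galilean addition would give -0.237c.)
Converting back: u = -0.6663 × 3.00 × 10^8 m/s.

-2.00 × 10^8 m/s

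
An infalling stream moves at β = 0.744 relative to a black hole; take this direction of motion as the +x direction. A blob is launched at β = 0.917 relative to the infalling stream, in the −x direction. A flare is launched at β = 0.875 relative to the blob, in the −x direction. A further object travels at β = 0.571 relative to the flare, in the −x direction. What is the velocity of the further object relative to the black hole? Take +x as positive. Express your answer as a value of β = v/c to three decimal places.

Apply u = (u' + v)/(1 + u'v/c²) successively, working outward toward the black hole.
Start: velocity of the infalling stream relative to the black hole = 0.7440c.
Compose with the blob (u' = -0.917 in the infalling stream frame): u_1 = (-0.917 + 0.744) / (1 + (-0.917)·0.744) = -0.1730/0.3178 = -0.5444.
Compose with the flare (u' = -0.875 in the blob frame): u_2 = (-0.875 + (-0.544)) / (1 + (-0.875)·(-0.544)) = -1.4194/1.4764 = -0.9614.
Compose with the further object (u' = -0.571 in the flare frame): u_3 = (-0.571 + (-0.961)) / (1 + (-0.571)·(-0.961)) = -1.5324/1.5490 = -0.9893.

β = -0.989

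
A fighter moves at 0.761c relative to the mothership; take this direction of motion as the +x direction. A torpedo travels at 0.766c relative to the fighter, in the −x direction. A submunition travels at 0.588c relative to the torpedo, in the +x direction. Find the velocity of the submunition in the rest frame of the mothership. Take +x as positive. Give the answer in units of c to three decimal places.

Apply u = (u' + v)/(1 + u'v/c²) successively, working outward toward the mothership.
Start: velocity of the fighter relative to the mothership = 0.7610c.
Compose with the torpedo (u' = -0.766 in the fighter frame): u_1 = (-0.766 + 0.761) / (1 + (-0.766)·0.761) = -0.0050/0.4171 = -0.0120.
Compose with the submunition (u' = 0.588 in the torpedo frame): u_2 = (0.588 + (-0.012)) / (1 + 0.588·(-0.012)) = 0.5760/0.9930 = 0.5801.

+0.580c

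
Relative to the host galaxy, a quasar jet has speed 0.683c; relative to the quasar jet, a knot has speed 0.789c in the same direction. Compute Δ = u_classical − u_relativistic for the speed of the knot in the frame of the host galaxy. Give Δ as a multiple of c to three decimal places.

Galilean: u_cl = 0.789 + 0.683 = 1.4720.
Relativistic: u_rel = (0.789 + 0.683) / (1 + 0.789·0.683) = 1.4720/1.5389 = 0.9565.
Δ = 1.4720 − 0.9565 = 0.5155.
(The classical prediction exceeds c; the relativistic result does not.)

Δ = 0.515c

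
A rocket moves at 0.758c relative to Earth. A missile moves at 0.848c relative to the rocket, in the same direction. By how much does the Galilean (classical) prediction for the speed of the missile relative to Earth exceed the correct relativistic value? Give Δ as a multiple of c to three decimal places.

Galilean: u_cl = 0.848 + 0.758 = 1.6060.
Relativistic: u_rel = (0.848 + 0.758) / (1 + 0.848·0.758) = 1.6060/1.6428 = 0.9776.
Δ = 1.6060 − 0.9776 = 0.6284.
(The classical prediction exceeds c; the relativistic result does not.)

Δ = 0.628c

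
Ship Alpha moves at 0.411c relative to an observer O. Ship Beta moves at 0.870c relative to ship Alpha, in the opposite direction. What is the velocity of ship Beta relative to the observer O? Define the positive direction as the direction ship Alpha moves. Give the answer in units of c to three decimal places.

With v = 0.411 and u' = -0.870 (in units of c),
u = (u' + v)/(1 + u'v/c²):
u = (-0.870 + 0.411) / (1 + (-0.870)·0.411) = -0.4590/0.6424 = -0.7145

-0.714c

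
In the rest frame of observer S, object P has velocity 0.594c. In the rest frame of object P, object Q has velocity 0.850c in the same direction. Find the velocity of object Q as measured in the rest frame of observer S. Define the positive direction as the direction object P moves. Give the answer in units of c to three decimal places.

With v = 0.594 and u' = 0.850 (in units of c),
u = (u' + v)/(1 + u'v/c²):
u = (0.850 + 0.594) / (1 + 0.850·0.594) = 1.4440/1.5049 = 0.9595

0.960c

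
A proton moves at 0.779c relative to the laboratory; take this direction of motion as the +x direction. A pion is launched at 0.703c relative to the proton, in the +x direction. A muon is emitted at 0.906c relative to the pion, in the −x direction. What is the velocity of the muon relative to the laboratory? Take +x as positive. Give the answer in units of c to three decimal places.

Apply u = (u' + v)/(1 + u'v/c²) successively, working outward toward the laboratory.
Start: velocity of the proton relative to the laboratory = 0.7790c.
Compose with the pion (u' = 0.703 in the proton frame): u_1 = (0.703 + 0.779) / (1 + 0.703·0.779) = 1.4820/1.5476 = 0.9576.
Compose with the muon (u' = -0.906 in the pion frame): u_2 = (-0.906 + 0.958) / (1 + (-0.906)·0.958) = 0.0516/0.1324 = 0.3896.

+0.390c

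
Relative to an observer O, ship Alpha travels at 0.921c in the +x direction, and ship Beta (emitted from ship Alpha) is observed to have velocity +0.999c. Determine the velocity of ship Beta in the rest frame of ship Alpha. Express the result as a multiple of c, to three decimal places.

+0.976c

Invert the composition law: u' = (u − v)/(1 − uv/c²).
u' = (0.999 − 0.921) / (1 − (0.999)(0.921)) = 0.0780/0.0799 = 0.9760.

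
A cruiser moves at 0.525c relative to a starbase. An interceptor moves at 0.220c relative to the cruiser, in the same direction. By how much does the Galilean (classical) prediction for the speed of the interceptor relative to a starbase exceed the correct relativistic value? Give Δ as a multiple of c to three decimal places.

Galilean: u_cl = 0.220 + 0.525 = 0.7450.
Relativistic: u_rel = (0.220 + 0.525) / (1 + 0.220·0.525) = 0.7450/1.1155 = 0.6679.
Δ = 0.7450 − 0.6679 = 0.0771.

Δ = 0.077c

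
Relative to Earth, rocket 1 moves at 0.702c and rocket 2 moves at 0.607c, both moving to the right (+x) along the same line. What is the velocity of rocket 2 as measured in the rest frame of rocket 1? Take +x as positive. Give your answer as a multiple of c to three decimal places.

β_A = 0.702, β_B = 0.607.
Transform to A's frame with the inverse velocity-addition law: u' = (u − v)/(1 − uv/c²), taking u = β_B and v = β_A.
u' = (0.607 − 0.702) / (1 − (0.702)(0.607)) = -0.0950/0.5739 = -0.1655.

-0.166c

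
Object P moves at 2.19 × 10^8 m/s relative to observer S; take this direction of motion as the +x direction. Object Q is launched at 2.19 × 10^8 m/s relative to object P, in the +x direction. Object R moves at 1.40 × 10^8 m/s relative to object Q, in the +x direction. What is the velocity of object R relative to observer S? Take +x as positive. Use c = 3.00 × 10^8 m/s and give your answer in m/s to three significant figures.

Apply u = (u' + v)/(1 + u'v/c²) successively, working outward toward observer S.
(Dividing each given speed by c = 3.00 × 10^8 m/s to work in units of c.)
Start: velocity of object P relative to observer S = 0.7300c.
Compose with object Q (u' = 0.730 in object P frame): u_1 = (0.730 + 0.730) / (1 + 0.730·0.730) = 1.4600/1.5329 = 0.9524.
Compose with object R (u' = 0.467 in object Q frame): u_2 = (0.467 + 0.952) / (1 + 0.467·0.952) = 1.4191/1.4445 = 0.9824.
So u = 0.9824 × 3.00 × 10^8 m/s.

2.95 × 10^8 m/s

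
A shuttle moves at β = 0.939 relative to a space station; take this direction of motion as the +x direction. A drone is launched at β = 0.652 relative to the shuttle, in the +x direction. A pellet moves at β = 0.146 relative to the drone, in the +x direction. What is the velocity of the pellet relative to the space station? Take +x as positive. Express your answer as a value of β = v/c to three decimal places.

β = 0.990

Apply u = (u' + v)/(1 + u'v/c²) successively, working outward toward the space station.
Start: velocity of the shuttle relative to the space station = 0.9390c.
Compose with the drone (u' = 0.652 in the shuttle frame): u_1 = (0.652 + 0.939) / (1 + 0.652·0.939) = 1.5910/1.6122 = 0.9868.
Compose with the pellet (u' = 0.146 in the drone frame): u_2 = (0.146 + 0.987) / (1 + 0.146·0.987) = 1.1328/1.1441 = 0.9902.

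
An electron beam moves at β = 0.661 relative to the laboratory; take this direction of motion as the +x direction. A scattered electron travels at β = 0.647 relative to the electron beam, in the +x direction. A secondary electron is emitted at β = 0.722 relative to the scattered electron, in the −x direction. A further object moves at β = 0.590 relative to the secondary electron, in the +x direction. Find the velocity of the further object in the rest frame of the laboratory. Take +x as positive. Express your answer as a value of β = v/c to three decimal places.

Apply u = (u' + v)/(1 + u'v/c²) successively, working outward toward the laboratory.
Start: velocity of the electron beam relative to the laboratory = 0.6610c.
Compose with the scattered electron (u' = 0.647 in the electron beam frame): u_1 = (0.647 + 0.661) / (1 + 0.647·0.661) = 1.3080/1.4277 = 0.9162.
Compose with the secondary electron (u' = -0.722 in the scattered electron frame): u_2 = (-0.722 + 0.916) / (1 + (-0.722)·0.916) = 0.1942/0.3385 = 0.5736.
Compose with the further object (u' = 0.590 in the secondary electron frame): u_3 = (0.590 + 0.574) / (1 + 0.590·0.574) = 1.1636/1.3384 = 0.8694.

β = +0.869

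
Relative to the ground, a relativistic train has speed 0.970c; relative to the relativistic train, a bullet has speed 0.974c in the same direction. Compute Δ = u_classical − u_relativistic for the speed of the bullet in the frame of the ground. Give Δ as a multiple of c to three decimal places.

Galilean: u_cl = 0.974 + 0.970 = 1.9440.
Relativistic: u_rel = (0.974 + 0.970) / (1 + 0.974·0.970) = 1.9440/1.9448 = 0.9996.
Δ = 1.9440 − 0.9996 = 0.9444.
(The classical prediction exceeds c; the relativistic result does not.)

Δ = 0.944c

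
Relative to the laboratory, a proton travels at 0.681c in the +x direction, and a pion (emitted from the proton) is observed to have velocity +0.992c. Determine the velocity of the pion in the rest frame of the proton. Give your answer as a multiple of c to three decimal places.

+0.959c

Invert the composition law: u' = (u − v)/(1 − uv/c²).
u' = (0.992 − 0.681) / (1 − (0.992)(0.681)) = 0.3110/0.3244 = 0.9586.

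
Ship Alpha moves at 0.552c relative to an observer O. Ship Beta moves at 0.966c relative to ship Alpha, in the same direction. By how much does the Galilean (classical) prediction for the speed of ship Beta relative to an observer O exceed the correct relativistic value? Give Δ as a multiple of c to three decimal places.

Δ = 0.528c

Galilean: u_cl = 0.966 + 0.552 = 1.5180.
Relativistic: u_rel = (0.966 + 0.552) / (1 + 0.966·0.552) = 1.5180/1.5332 = 0.9901.
Δ = 1.5180 − 0.9901 = 0.5279.
(The classical prediction exceeds c; the relativistic result does not.)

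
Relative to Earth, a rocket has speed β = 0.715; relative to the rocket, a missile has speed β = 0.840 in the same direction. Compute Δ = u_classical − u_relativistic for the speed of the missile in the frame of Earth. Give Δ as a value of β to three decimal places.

Δ = 0.583

Galilean: u_cl = 0.840 + 0.715 = 1.5550.
Relativistic: u_rel = (0.840 + 0.715) / (1 + 0.840·0.715) = 1.5550/1.6006 = 0.9715.
Δ = 1.5550 − 0.9715 = 0.5835.
(The classical prediction exceeds c; the relativistic result does not.)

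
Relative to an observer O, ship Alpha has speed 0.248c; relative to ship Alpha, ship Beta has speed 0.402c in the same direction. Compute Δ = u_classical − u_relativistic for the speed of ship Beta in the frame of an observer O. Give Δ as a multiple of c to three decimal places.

Δ = 0.059c

Galilean: u_cl = 0.402 + 0.248 = 0.6500.
Relativistic: u_rel = (0.402 + 0.248) / (1 + 0.402·0.248) = 0.6500/1.0997 = 0.5911.
Δ = 0.6500 − 0.5911 = 0.0589.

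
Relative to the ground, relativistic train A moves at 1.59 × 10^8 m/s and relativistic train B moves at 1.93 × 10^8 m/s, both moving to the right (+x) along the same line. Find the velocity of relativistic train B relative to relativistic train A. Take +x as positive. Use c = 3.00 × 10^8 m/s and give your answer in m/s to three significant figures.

β_A = 0.530, β_B = 0.643 (dividing each by c = 3.00 × 10^8 m/s).
Transform to A's frame with the inverse velocity-addition law: u' = (u − v)/(1 − uv/c²), taking u = β_B and v = β_A.
u' = (0.643 − 0.530) / (1 − (0.530)(0.643)) = 0.1133/0.6590 = 0.1720.
u' = 0.1720 × 3.00 × 10^8 m/s.

+5.16 × 10^7 m/s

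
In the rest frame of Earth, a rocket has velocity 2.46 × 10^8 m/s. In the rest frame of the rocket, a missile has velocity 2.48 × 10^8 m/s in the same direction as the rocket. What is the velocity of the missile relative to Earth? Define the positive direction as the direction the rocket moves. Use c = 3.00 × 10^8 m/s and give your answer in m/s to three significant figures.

In units of c (dividing by 3.00 × 10^8 m/s): v = 0.820, u' = 0.827.
u = (u' + v)/(1 + u'v/c²):
u = (0.827 + 0.820) / (1 + 0.827·0.820) = 1.6467/1.6779 = 0.9814
Converting back: u = 0.9814 × 3.00 × 10^8 m/s.

2.94 × 10^8 m/s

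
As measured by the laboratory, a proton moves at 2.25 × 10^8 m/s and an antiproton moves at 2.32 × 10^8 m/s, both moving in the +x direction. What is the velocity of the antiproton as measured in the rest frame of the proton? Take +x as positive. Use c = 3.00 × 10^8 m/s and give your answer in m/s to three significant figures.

β_A = 0.750, β_B = 0.773 (dividing each by c = 3.00 × 10^8 m/s).
Transform to A's frame with the inverse velocity-addition law: u' = (u − v)/(1 − uv/c²), taking u = β_B and v = β_A.
u' = (0.773 − 0.750) / (1 − (0.750)(0.773)) = 0.0233/0.4200 = 0.0556.
u' = 0.0556 × 3.00 × 10^8 m/s.

+1.67 × 10^7 m/s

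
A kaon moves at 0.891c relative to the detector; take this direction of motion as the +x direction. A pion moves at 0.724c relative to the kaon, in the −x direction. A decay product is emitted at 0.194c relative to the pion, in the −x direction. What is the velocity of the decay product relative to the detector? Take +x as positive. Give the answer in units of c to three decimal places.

Apply u = (u' + v)/(1 + u'v/c²) successively, working outward toward the detector.
Start: velocity of the kaon relative to the detector = 0.8910c.
Compose with the pion (u' = -0.724 in the kaon frame): u_1 = (-0.724 + 0.891) / (1 + (-0.724)·0.891) = 0.1670/0.3549 = 0.4705.
Compose with the decay product (u' = -0.194 in the pion frame): u_2 = (-0.194 + 0.471) / (1 + (-0.194)·0.471) = 0.2765/0.9087 = 0.3043.

+0.304c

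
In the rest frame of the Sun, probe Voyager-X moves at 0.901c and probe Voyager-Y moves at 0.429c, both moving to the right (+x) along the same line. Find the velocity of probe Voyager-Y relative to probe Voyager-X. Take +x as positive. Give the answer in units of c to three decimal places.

β_A = 0.901, β_B = 0.429.
Transform to A's frame with the inverse velocity-addition law: u' = (u − v)/(1 − uv/c²), taking u = β_B and v = β_A.
u' = (0.429 − 0.901) / (1 − (0.901)(0.429)) = -0.4720/0.6135 = -0.7694.

-0.769c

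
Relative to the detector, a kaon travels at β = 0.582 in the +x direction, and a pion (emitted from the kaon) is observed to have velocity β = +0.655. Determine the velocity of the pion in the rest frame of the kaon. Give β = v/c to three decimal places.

β = +0.118

Invert the composition law: u' = (u − v)/(1 − uv/c²).
u' = (0.655 − 0.582) / (1 − (0.655)(0.582)) = 0.0730/0.6188 = 0.1180.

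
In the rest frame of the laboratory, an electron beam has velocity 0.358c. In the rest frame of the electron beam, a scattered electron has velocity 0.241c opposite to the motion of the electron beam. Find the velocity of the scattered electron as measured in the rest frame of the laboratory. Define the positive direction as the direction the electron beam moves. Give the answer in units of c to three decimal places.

With v = 0.358 and u' = -0.241 (in units of c),
u = (u' + v)/(1 + u'v/c²):
u = (-0.241 + 0.358) / (1 + (-0.241)·0.358) = 0.1170/0.9137 = 0.1280
(Galilean addition would give +0.117c.)

+0.128c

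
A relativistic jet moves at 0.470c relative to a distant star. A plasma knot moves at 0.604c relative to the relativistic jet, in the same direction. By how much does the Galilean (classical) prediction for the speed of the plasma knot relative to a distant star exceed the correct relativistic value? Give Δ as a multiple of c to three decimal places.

Galilean: u_cl = 0.604 + 0.470 = 1.0740.
Relativistic: u_rel = (0.604 + 0.470) / (1 + 0.604·0.470) = 1.0740/1.2839 = 0.8365.
Δ = 1.0740 − 0.8365 = 0.2375.
(The classical prediction exceeds c; the relativistic result does not.)

Δ = 0.237c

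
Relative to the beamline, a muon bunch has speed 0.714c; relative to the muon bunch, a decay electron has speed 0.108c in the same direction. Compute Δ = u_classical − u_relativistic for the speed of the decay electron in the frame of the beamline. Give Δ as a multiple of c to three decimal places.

Galilean: u_cl = 0.108 + 0.714 = 0.8220.
Relativistic: u_rel = (0.108 + 0.714) / (1 + 0.108·0.714) = 0.8220/1.0771 = 0.7632.
Δ = 0.8220 − 0.7632 = 0.0588.

Δ = 0.059c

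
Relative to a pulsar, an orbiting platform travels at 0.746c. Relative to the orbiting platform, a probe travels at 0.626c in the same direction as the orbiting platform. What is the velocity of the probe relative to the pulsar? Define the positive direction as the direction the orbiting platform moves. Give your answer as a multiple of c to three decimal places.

0.935c

With v = 0.746 and u' = 0.626 (in units of c),
u = (u' + v)/(1 + u'v/c²):
u = (0.626 + 0.746) / (1 + 0.626·0.746) = 1.3720/1.4670 = 0.9352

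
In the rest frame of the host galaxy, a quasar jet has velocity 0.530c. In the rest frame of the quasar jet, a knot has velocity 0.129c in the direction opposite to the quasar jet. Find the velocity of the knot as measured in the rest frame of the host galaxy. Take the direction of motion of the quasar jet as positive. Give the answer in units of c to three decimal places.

+0.430c

With v = 0.530 and u' = -0.129 (in units of c),
u = (u' + v)/(1 + u'v/c²):
u = (-0.129 + 0.530) / (1 + (-0.129)·0.530) = 0.4010/0.9316 = 0.4304
(Galilean addition would give +0.401c.)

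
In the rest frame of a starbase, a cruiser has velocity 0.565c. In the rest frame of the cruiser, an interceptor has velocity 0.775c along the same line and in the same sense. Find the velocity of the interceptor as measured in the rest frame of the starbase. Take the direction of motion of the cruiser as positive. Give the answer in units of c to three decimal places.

With v = 0.565 and u' = 0.775 (in units of c),
u = (u' + v)/(1 + u'v/c²):
u = (0.775 + 0.565) / (1 + 0.775·0.565) = 1.3400/1.4379 = 0.9319

0.932c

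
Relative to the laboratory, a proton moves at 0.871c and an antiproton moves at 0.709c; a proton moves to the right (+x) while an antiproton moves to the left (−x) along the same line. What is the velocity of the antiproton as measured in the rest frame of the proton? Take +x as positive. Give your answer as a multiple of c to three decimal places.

β_A = 0.871, β_B = -0.709.
Transform to A's frame with the inverse velocity-addition law: u' = (u − v)/(1 − uv/c²), taking u = β_B and v = β_A.
u' = (-0.709 − 0.871) / (1 − (0.871)(-0.709)) = -1.5800/1.6175 = -0.9768.

-0.977c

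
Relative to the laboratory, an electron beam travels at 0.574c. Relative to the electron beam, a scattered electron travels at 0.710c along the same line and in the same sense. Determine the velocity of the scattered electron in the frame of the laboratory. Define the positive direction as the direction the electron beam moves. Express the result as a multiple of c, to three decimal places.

0.912c

With v = 0.574 and u' = 0.710 (in units of c),
u = (u' + v)/(1 + u'v/c²):
u = (0.710 + 0.574) / (1 + 0.710·0.574) = 1.2840/1.4075 = 0.9122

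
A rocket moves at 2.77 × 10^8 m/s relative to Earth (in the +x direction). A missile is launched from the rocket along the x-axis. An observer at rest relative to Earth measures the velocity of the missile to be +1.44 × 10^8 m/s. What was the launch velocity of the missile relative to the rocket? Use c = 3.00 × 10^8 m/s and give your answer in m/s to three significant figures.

v = 0.923c, u = 0.480c.
Invert the composition law: u' = (u − v)/(1 − uv/c²).
u' = (0.480 − 0.923) / (1 − (0.480)(0.923)) = -0.4433/0.5568 = -0.7962.
u' = -0.7962 × 3.00 × 10^8 m/s.

-2.39 × 10^8 m/s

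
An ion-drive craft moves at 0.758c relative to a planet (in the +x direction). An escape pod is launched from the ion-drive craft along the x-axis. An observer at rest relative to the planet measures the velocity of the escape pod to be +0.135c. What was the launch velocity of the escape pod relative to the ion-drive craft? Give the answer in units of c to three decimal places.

Invert the composition law: u' = (u − v)/(1 − uv/c²).
u' = (0.135 − 0.758) / (1 − (0.135)(0.758)) = -0.6230/0.8977 = -0.6940.

-0.694c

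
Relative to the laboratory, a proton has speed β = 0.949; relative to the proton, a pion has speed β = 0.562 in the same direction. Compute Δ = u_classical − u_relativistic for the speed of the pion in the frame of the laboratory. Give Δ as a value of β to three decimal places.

Δ = 0.526

Galilean: u_cl = 0.562 + 0.949 = 1.5110.
Relativistic: u_rel = (0.562 + 0.949) / (1 + 0.562·0.949) = 1.5110/1.5333 = 0.9854.
Δ = 1.5110 − 0.9854 = 0.5256.
(The classical prediction exceeds c; the relativistic result does not.)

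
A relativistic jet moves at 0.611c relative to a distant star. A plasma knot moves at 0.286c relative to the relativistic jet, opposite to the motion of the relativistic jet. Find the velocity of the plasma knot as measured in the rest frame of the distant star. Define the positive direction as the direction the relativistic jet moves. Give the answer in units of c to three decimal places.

+0.394c

With v = 0.611 and u' = -0.286 (in units of c),
u = (u' + v)/(1 + u'v/c²):
u = (-0.286 + 0.611) / (1 + (-0.286)·0.611) = 0.3250/0.8253 = 0.3938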